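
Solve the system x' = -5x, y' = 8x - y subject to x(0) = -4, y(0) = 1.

Coefficient matrix A = [[-5, 0], [8, -1]].
Characteristic polynomial det(A - λI) = λ^2 + 6λ + 5 = 0.
Eigenvalues λ = -1, -5.
For λ=-1: (A-λI) row 1 is [-4, 0], so an eigenvector is (0, -1).
For λ=-5: (A-λI) row 2 is [8, 4], so an eigenvector is (-1, 2).
General solution: c_1e^(-t)(0,-1) + c_2e^(-5t)(-1,2).
Applying x(0)=-4, y(0)=1 gives c_1=7, c_2=4.

x(t) = -4e^(-5t), y(t) = -7e^(-t) + 8e^(-5t)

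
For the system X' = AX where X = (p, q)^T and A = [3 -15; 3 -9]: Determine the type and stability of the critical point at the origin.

stable spiral

A = [[3,-15],[3,-9]]; det(A-λI) = λ^2 + 6λ + 18.
λ = -3 ± 3i: negative real part.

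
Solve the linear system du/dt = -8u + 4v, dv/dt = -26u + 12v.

u(t) = c_1e^(2t)sin(2t) - c_1e^(2t)cos(2t) - c_2e^(2t)sin(2t) - c_2e^(2t)cos(2t), v(t) = 3c_1e^(2t)sin(2t) - 2c_1e^(2t)cos(2t) - 2c_2e^(2t)sin(2t) - 3c_2e^(2t)cos(2t)

Coefficient matrix A = [[-8, 4], [-26, 12]].
Characteristic polynomial det(A - λI) = λ^2 - 4λ + 8 = 0.
Eigenvalues λ = 2 ± 2i (complex conjugate pair).
For λ=2+2i: an eigenvector is (-1,-2) - i(1,3) = (-1 - i, -2 - 3i).
A real fundamental pair from Re and Im of e^((2+2i)t)v: X_1 = e^(2t)(cos(2t)·(-1,-2) + sin(2t)·(1,3)), X_2 = e^(2t)(sin(2t)·(-1,-2) - cos(2t)·(1,3)).
General solution: c_1X_1 + c_2X_2.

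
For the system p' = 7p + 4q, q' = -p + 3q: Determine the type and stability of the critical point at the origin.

A = [[7,4],[-1,3]]; det(A-λI) = λ^2 - 10λ + 25.
repeated λ = 5 with a single eigenvector.

unstable improper node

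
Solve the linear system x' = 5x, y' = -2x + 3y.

x(t) = -K_2e^(5t), y(t) = K_1e^(3t) + K_2e^(5t)

Coefficient matrix A = [[5, 0], [-2, 3]].
Characteristic polynomial det(A - λI) = λ^2 - 8λ + 15 = 0.
Eigenvalues λ = 3, 5.
For λ=3: (A-λI) row 1 is [2, 0], so an eigenvector is (0, 1).
For λ=5: (A-λI) row 2 is [-2, -2], so an eigenvector is (-1, 1).
General solution: K_1e^(3t)(0,1) + K_2e^(5t)(-1,1).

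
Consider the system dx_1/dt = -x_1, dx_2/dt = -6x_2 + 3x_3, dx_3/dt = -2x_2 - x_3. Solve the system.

x_1(t) = c_1e^(-t), x_2(t) = 3c_2e^(-4t) + c_3e^(-3t), x_3(t) = 2c_2e^(-4t) + c_3e^(-3t)

Coefficient matrix A = [[-1, 0, 0], [0, -6, 3], [0, -2, -1]].
det(A - λI) = 0 gives eigenvalues λ = -1, -4, -3.
For λ=-1: eigenvector (1,0,0).
For λ=-4: eigenvector (0,3,2).
For λ=-3: eigenvector (0,1,1).
General solution: c_1e^(-t)(1,0,0) + c_2e^(-4t)(0,3,2) + c_3e^(-3t)(0,1,1).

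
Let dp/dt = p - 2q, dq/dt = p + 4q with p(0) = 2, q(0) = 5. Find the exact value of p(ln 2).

-40

A = [[1,-2],[1,4]]; eigenvalues λ = 2, 3.
Eigenvectors: (-2,1) for λ=2, (1,-1) for λ=3.
From the initial condition, c_1 = -7, c_2 = -12.
p(ln 2) = (-7)(2^2)(-2) + (-12)(2^3)(1) = -40.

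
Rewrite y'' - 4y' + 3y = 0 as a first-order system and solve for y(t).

y(t) = K_1e^(3t) + K_2e^(t)

Let x_1 = y, x_2 = y'. Then x_1' = x_2 and x_2' = -3x_1 + 4x_2.
A = [[0,1],[-3,4]]; det(A-λI) = λ^2 - 4λ + 3.
Eigenvalues λ = 3, 1 with eigenvectors (1,3), (1,1).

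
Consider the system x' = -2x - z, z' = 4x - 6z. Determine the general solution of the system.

Coefficient matrix A = [[-2, -1], [4, -6]].
Characteristic polynomial det(A - λI) = λ^2 + 8λ + 16 = 0.
Single eigenvalue λ = -4 with algebraic multiplicity 2.
Eigenvector v = (-1,-2); generalized eigenvector w with (A-λI)w=v is (0,1).
General solution: e^(-4t)[K_1·v + K_2·(t·v + w)].

x(t) = -K_1e^(-4t) - K_2te^(-4t), z(t) = -2K_1e^(-4t) - 2K_2te^(-4t) + K_2e^(-4t)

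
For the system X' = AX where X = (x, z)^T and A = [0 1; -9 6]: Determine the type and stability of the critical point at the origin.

unstable improper node

A = [[0,1],[-9,6]]; det(A-λI) = λ^2 - 6λ + 9.
repeated λ = 3 with a single eigenvector.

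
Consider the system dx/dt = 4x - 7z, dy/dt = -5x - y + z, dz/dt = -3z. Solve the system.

x(t) = c_1e^(4t) + c_2e^(-3t), y(t) = -c_1e^(4t) + 2c_2e^(-3t) + c_3e^(-t), z(t) = c_2e^(-3t)

Coefficient matrix A = [[4, 0, -7], [-5, -1, 1], [0, 0, -3]].
det(A - λI) = 0 gives eigenvalues λ = 4, -3, -1.
For λ=4: eigenvector (1,-1,0).
For λ=-3: eigenvector (1,2,1).
For λ=-1: eigenvector (0,1,0).
General solution: c_1e^(4t)(1,-1,0) + c_2e^(-3t)(1,2,1) + c_3e^(-t)(0,1,0).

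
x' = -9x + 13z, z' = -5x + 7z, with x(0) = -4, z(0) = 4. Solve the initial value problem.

x(t) = 84e^(-t)sin(t) - 4e^(-t)cos(t), z(t) = 52e^(-t)sin(t) + 4e^(-t)cos(t)

Coefficient matrix A = [[-9, 13], [-5, 7]].
Characteristic polynomial det(A - λI) = λ^2 + 2λ + 2 = 0.
Eigenvalues λ = -1 ± i (complex conjugate pair).
For λ=-1+i: an eigenvector is (3,2) - i(2,1) = (3 - 2i, 2 - i).
A real fundamental pair from Re and Im of e^((-1+i)t)v: X_1 = e^(-t)(cos(t)·(3,2) + sin(t)·(2,1)), X_2 = e^(-t)(sin(t)·(3,2) - cos(t)·(2,1)).
General solution: c_1X_1 + c_2X_2.
Applying x(0)=-4, z(0)=4 gives c_1=12, c_2=20.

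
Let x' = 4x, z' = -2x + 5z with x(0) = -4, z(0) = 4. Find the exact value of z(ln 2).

A = [[4,0],[-2,5]]; eigenvalues λ = 5, 4.
Eigenvectors: (0,1) for λ=5, (1,2) for λ=4.
From the initial condition, c_1 = 12, c_2 = -4.
z(ln 2) = (12)(2^5)(1) + (-4)(2^4)(2) = 256.

256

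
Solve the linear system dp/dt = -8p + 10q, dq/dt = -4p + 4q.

Coefficient matrix A = [[-8, 10], [-4, 4]].
Characteristic polynomial det(A - λI) = λ^2 + 4λ + 8 = 0.
Eigenvalues λ = -2 ± 2i (complex conjugate pair).
For λ=-2+2i: an eigenvector is (-2,-1) - i(1,1) = (-2 - i, -1 - i).
A real fundamental pair from Re and Im of e^((-2+2i)t)v: X_1 = e^(-2t)(cos(2t)·(-2,-1) + sin(2t)·(1,1)), X_2 = e^(-2t)(sin(2t)·(-2,-1) - cos(2t)·(1,1)).
General solution: K_1X_1 + K_2X_2.

p(t) = K_1e^(-2t)sin(2t) - 2K_1e^(-2t)cos(2t) - 2K_2e^(-2t)sin(2t) - K_2e^(-2t)cos(2t), q(t) = K_1e^(-2t)sin(2t) - K_1e^(-2t)cos(2t) - K_2e^(-2t)sin(2t) - K_2e^(-2t)cos(2t)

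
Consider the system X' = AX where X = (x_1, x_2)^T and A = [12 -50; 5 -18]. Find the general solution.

x_1(t) = -K_1e^(-3t)sin(5t) + 3K_1e^(-3t)cos(5t) + 3K_2e^(-3t)sin(5t) + K_2e^(-3t)cos(5t), x_2(t) = K_1e^(-3t)cos(5t) + K_2e^(-3t)sin(5t)

Coefficient matrix A = [[12, -50], [5, -18]].
Characteristic polynomial det(A - λI) = λ^2 + 6λ + 34 = 0.
Eigenvalues λ = -3 ± 5i (complex conjugate pair).
For λ=-3+5i: an eigenvector is (3,1) - i(-1,0) = (3 + i, 1).
A real fundamental pair from Re and Im of e^((-3+5i)t)v: X_1 = e^(-3t)(cos(5t)·(3,1) + sin(5t)·(-1,0)), X_2 = e^(-3t)(sin(5t)·(3,1) - cos(5t)·(-1,0)).
General solution: K_1X_1 + K_2X_2.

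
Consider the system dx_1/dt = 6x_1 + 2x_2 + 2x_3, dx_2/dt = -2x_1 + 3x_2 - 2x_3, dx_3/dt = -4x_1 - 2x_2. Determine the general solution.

x_1(t) = -2C_1e^(3t) - 3C_2e^(2t) - C_3e^(4t), x_2(t) = C_1e^(3t) + 2C_2e^(2t), x_3(t) = 2C_1e^(3t) + 4C_2e^(2t) + C_3e^(4t)

Coefficient matrix A = [[6, 2, 2], [-2, 3, -2], [-4, -2, 0]].
det(A - λI) = 0 gives eigenvalues λ = 3, 2, 4.
For λ=3: eigenvector (-2,1,2).
For λ=2: eigenvector (-3,2,4).
For λ=4: eigenvector (-1,0,1).
General solution: C_1e^(3t)(-2,1,2) + C_2e^(2t)(-3,2,4) + C_3e^(4t)(-1,0,1).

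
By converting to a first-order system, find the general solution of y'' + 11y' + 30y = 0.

y(t) = c_1e^(-6t) + c_2e^(-5t)

Let x_1 = y, x_2 = y'. Then x_1' = x_2 and x_2' = -30x_1 - 11x_2.
A = [[0,1],[-30,-11]]; det(A-λI) = λ^2 + 11λ + 30.
Eigenvalues λ = -6, -5 with eigenvectors (1,-6), (1,-5).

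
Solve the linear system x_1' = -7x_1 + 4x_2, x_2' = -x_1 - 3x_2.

x_1(t) = 2K_1e^(-5t) + 2K_2te^(-5t) + 3K_2e^(-5t), x_2(t) = K_1e^(-5t) + K_2te^(-5t) + 2K_2e^(-5t)

Coefficient matrix A = [[-7, 4], [-1, -3]].
Characteristic polynomial det(A - λI) = λ^2 + 10λ + 25 = 0.
Single eigenvalue λ = -5 with algebraic multiplicity 2.
Eigenvector v = (2,1); generalized eigenvector w with (A-λI)w=v is (3,2).
General solution: e^(-5t)[K_1·v + K_2·(t·v + w)].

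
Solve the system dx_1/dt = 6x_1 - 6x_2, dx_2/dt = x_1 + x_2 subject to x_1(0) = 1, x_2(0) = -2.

Coefficient matrix A = [[6, -6], [1, 1]].
Characteristic polynomial det(A - λI) = λ^2 - 7λ + 12 = 0.
Eigenvalues λ = 4, 3.
For λ=4: (A-λI) row 1 is [2, -6], so an eigenvector is (3, 1).
For λ=3: (A-λI) row 1 is [3, -6], so an eigenvector is (-2, -1).
General solution: K_1e^(4t)(3,1) + K_2e^(3t)(-2,-1).
Applying x_1(0)=1, x_2(0)=-2 gives K_1=5, K_2=7.

x_1(t) = 15e^(4t) - 14e^(3t), x_2(t) = 5e^(4t) - 7e^(3t)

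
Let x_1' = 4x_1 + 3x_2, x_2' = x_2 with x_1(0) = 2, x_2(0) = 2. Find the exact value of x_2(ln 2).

A = [[4,3],[0,1]]; eigenvalues λ = 1, 4.
Eigenvectors: (-1,1) for λ=1, (-1,0) for λ=4.
From the initial condition, c_1 = 2, c_2 = -4.
x_2(ln 2) = (2)(2^1)(1) + (-4)(2^4)(0) = 4.

4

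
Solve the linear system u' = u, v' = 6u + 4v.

u(t) = -K_1e^(t), v(t) = 2K_1e^(t) + K_2e^(4t)

Coefficient matrix A = [[1, 0], [6, 4]].
Characteristic polynomial det(A - λI) = λ^2 - 5λ + 4 = 0.
Eigenvalues λ = 1, 4.
For λ=1: (A-λI) row 2 is [6, 3], so an eigenvector is (-1, 2).
For λ=4: (A-λI) row 1 is [-3, 0], so an eigenvector is (0, 1).
General solution: K_1e^(t)(-1,2) + K_2e^(4t)(0,1).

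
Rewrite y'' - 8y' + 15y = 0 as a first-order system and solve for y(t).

Let x_1 = y, x_2 = y'. Then x_1' = x_2 and x_2' = -15x_1 + 8x_2.
A = [[0,1],[-15,8]]; det(A-λI) = λ^2 - 8λ + 15.
Eigenvalues λ = 5, 3 with eigenvectors (1,5), (1,3).

y(t) = C_1e^(5t) + C_2e^(3t)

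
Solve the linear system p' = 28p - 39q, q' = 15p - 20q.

Coefficient matrix A = [[28, -39], [15, -20]].
Characteristic polynomial det(A - λI) = λ^2 - 8λ + 25 = 0.
Eigenvalues λ = 4 ± 3i (complex conjugate pair).
For λ=4+3i: an eigenvector is (2,1) - i(3,2) = (2 - 3i, 1 - 2i).
A real fundamental pair from Re and Im of e^((4+3i)t)v: X_1 = e^(4t)(cos(3t)·(2,1) + sin(3t)·(3,2)), X_2 = e^(4t)(sin(3t)·(2,1) - cos(3t)·(3,2)).
General solution: C_1X_1 + C_2X_2.

p(t) = 3C_1e^(4t)sin(3t) + 2C_1e^(4t)cos(3t) + 2C_2e^(4t)sin(3t) - 3C_2e^(4t)cos(3t), q(t) = 2C_1e^(4t)sin(3t) + C_1e^(4t)cos(3t) + C_2e^(4t)sin(3t) - 2C_2e^(4t)cos(3t)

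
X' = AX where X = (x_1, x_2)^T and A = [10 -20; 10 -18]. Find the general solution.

x_1(t) = 3C_1e^(-4t)sin(2t) - C_1e^(-4t)cos(2t) - C_2e^(-4t)sin(2t) - 3C_2e^(-4t)cos(2t), x_2(t) = 2C_1e^(-4t)sin(2t) - C_1e^(-4t)cos(2t) - C_2e^(-4t)sin(2t) - 2C_2e^(-4t)cos(2t)

Coefficient matrix A = [[10, -20], [10, -18]].
Characteristic polynomial det(A - λI) = λ^2 + 8λ + 20 = 0.
Eigenvalues λ = -4 ± 2i (complex conjugate pair).
For λ=-4+2i: an eigenvector is (-1,-1) - i(3,2) = (-1 - 3i, -1 - 2i).
A real fundamental pair from Re and Im of e^((-4+2i)t)v: X_1 = e^(-4t)(cos(2t)·(-1,-1) + sin(2t)·(3,2)), X_2 = e^(-4t)(sin(2t)·(-1,-1) - cos(2t)·(3,2)).
General solution: C_1X_1 + C_2X_2.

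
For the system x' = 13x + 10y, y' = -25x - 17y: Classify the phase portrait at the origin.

stable spiral

A = [[13,10],[-25,-17]]; det(A-λI) = λ^2 + 4λ + 29.
λ = -2 ± 5i: negative real part.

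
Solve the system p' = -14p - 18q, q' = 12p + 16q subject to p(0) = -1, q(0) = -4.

p(t) = 14e^(4t) - 15e^(-2t), q(t) = -14e^(4t) + 10e^(-2t)

Coefficient matrix A = [[-14, -18], [12, 16]].
Characteristic polynomial det(A - λI) = λ^2 - 2λ - 8 = 0.
Eigenvalues λ = 4, -2.
For λ=4: (A-λI) row 1 is [-18, -18], so an eigenvector is (-1, 1).
For λ=-2: (A-λI) row 1 is [-12, -18], so an eigenvector is (3, -2).
General solution: c_1e^(4t)(-1,1) + c_2e^(-2t)(3,-2).
Applying p(0)=-1, q(0)=-4 gives c_1=-14, c_2=-5.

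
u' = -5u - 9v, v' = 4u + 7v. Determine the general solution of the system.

Coefficient matrix A = [[-5, -9], [4, 7]].
Characteristic polynomial det(A - λI) = λ^2 - 2λ + 1 = 0.
Single eigenvalue λ = 1 with algebraic multiplicity 2.
Eigenvector v = (-3,2); generalized eigenvector w with (A-λI)w=v is (2,-1).
General solution: e^(t)[c_1·v + c_2·(t·v + w)].

u(t) = -3c_1e^(t) - 3c_2te^(t) + 2c_2e^(t), v(t) = 2c_1e^(t) + 2c_2te^(t) - c_2e^(t)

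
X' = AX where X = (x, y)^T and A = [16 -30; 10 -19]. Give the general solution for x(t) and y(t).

x(t) = -2c_1e^(t) - 3c_2e^(-4t), y(t) = -c_1e^(t) - 2c_2e^(-4t)

Coefficient matrix A = [[16, -30], [10, -19]].
Characteristic polynomial det(A - λI) = λ^2 + 3λ - 4 = 0.
Eigenvalues λ = 1, -4.
For λ=1: (A-λI) row 1 is [15, -30], so an eigenvector is (-2, -1).
For λ=-4: (A-λI) row 1 is [20, -30], so an eigenvector is (-3, -2).
General solution: c_1e^(t)(-2,-1) + c_2e^(-4t)(-3,-2).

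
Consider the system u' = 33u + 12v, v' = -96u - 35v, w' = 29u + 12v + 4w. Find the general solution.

u(t) = -c_1e^(-3t) + 3c_2e^(t), v(t) = 3c_1e^(-3t) - 8c_2e^(t), w(t) = -c_1e^(-3t) + 3c_2e^(t) + c_3e^(4t)

Coefficient matrix A = [[33, 12, 0], [-96, -35, 0], [29, 12, 4]].
det(A - λI) = 0 gives eigenvalues λ = -3, 1, 4.
For λ=-3: eigenvector (-1,3,-1).
For λ=1: eigenvector (3,-8,3).
For λ=4: eigenvector (0,0,1).
General solution: c_1e^(-3t)(-1,3,-1) + c_2e^(t)(3,-8,3) + c_3e^(4t)(0,0,1).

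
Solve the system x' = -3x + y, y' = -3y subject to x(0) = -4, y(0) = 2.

Coefficient matrix A = [[-3, 1], [0, -3]].
Characteristic polynomial det(A - λI) = λ^2 + 6λ + 9 = 0.
Single eigenvalue λ = -3 with algebraic multiplicity 2.
Eigenvector v = (-1,0); generalized eigenvector w with (A-λI)w=v is (3,-1).
General solution: e^(-3t)[K_1·v + K_2·(t·v + w)].
Applying x(0)=-4, y(0)=2 gives K_1=-2, K_2=-2.

x(t) = 2te^(-3t) - 4e^(-3t), y(t) = 2e^(-3t)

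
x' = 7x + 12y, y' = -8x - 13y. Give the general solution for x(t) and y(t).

x(t) = -C_1e^(-5t) - 3C_2e^(-t), y(t) = C_1e^(-5t) + 2C_2e^(-t)

Coefficient matrix A = [[7, 12], [-8, -13]].
Characteristic polynomial det(A - λI) = λ^2 + 6λ + 5 = 0.
Eigenvalues λ = -5, -1.
For λ=-5: (A-λI) row 1 is [12, 12], so an eigenvector is (-1, 1).
For λ=-1: (A-λI) row 1 is [8, 12], so an eigenvector is (-3, 2).
General solution: C_1e^(-5t)(-1,1) + C_2e^(-t)(-3,2).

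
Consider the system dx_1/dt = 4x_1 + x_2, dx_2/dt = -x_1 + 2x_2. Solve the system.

Coefficient matrix A = [[4, 1], [-1, 2]].
Characteristic polynomial det(A - λI) = λ^2 - 6λ + 9 = 0.
Single eigenvalue λ = 3 with algebraic multiplicity 2.
Eigenvector v = (-1,1); generalized eigenvector w with (A-λI)w=v is (0,-1).
General solution: e^(3t)[K_1·v + K_2·(t·v + w)].

x_1(t) = -K_1e^(3t) - K_2te^(3t), x_2(t) = K_1e^(3t) + K_2te^(3t) - K_2e^(3t)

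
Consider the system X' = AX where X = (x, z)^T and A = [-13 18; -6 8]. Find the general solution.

Coefficient matrix A = [[-13, 18], [-6, 8]].
Characteristic polynomial det(A - λI) = λ^2 + 5λ + 4 = 0.
Eigenvalues λ = -1, -4.
For λ=-1: (A-λI) row 1 is [-12, 18], so an eigenvector is (3, 2).
For λ=-4: (A-λI) row 1 is [-9, 18], so an eigenvector is (2, 1).
General solution: K_1e^(-t)(3,2) + K_2e^(-4t)(2,1).

x(t) = 3K_1e^(-t) + 2K_2e^(-4t), z(t) = 2K_1e^(-t) + K_2e^(-4t)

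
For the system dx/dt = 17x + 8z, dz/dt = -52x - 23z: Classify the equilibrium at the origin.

A = [[17,8],[-52,-23]]; det(A-λI) = λ^2 + 6λ + 25.
λ = -3 ± 4i: negative real part.

stable spiral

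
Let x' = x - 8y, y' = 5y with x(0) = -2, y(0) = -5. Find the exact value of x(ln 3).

2394

A = [[1,-8],[0,5]]; eigenvalues λ = 5, 1.
Eigenvectors: (-2,1) for λ=5, (-1,0) for λ=1.
From the initial condition, c_1 = -5, c_2 = 12.
x(ln 3) = (-5)(3^5)(-2) + (12)(3^1)(-1) = 2394.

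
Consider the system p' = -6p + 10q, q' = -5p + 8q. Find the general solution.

Coefficient matrix A = [[-6, 10], [-5, 8]].
Characteristic polynomial det(A - λI) = λ^2 - 2λ + 2 = 0.
Eigenvalues λ = 1 ± i (complex conjugate pair).
For λ=1+i: an eigenvector is (1,1) - i(3,2) = (1 - 3i, 1 - 2i).
A real fundamental pair from Re and Im of e^((1+i)t)v: X_1 = e^(t)(cos(t)·(1,1) + sin(t)·(3,2)), X_2 = e^(t)(sin(t)·(1,1) - cos(t)·(3,2)).
General solution: c_1X_1 + c_2X_2.

p(t) = 3c_1e^(t)sin(t) + c_1e^(t)cos(t) + c_2e^(t)sin(t) - 3c_2e^(t)cos(t), q(t) = 2c_1e^(t)sin(t) + c_1e^(t)cos(t) + c_2e^(t)sin(t) - 2c_2e^(t)cos(t)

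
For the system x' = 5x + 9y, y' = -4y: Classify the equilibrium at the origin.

A = [[5,9],[0,-4]]; det(A-λI) = λ^2 - λ - 20.
λ = -4, 5: opposite signs.

saddle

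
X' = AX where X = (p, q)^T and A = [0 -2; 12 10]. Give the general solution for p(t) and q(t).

Coefficient matrix A = [[0, -2], [12, 10]].
Characteristic polynomial det(A - λI) = λ^2 - 10λ + 24 = 0.
Eigenvalues λ = 4, 6.
For λ=4: (A-λI) row 1 is [-4, -2], so an eigenvector is (-1, 2).
For λ=6: (A-λI) row 1 is [-6, -2], so an eigenvector is (-1, 3).
General solution: C_1e^(4t)(-1,2) + C_2e^(6t)(-1,3).

p(t) = -C_1e^(4t) - C_2e^(6t), q(t) = 2C_1e^(4t) + 3C_2e^(6t)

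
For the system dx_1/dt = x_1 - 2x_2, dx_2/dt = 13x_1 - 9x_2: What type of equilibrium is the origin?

stable spiral

A = [[1,-2],[13,-9]]; det(A-λI) = λ^2 + 8λ + 17.
λ = -4 ± i: negative real part.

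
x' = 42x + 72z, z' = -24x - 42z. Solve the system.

Coefficient matrix A = [[42, 72], [-24, -42]].
Characteristic polynomial det(A - λI) = λ^2 - 36 = 0.
Eigenvalues λ = 6, -6.
For λ=6: (A-λI) row 1 is [36, 72], so an eigenvector is (2, -1).
For λ=-6: (A-λI) row 1 is [48, 72], so an eigenvector is (3, -2).
General solution: K_1e^(6t)(2,-1) + K_2e^(-6t)(3,-2).

x(t) = 2K_1e^(6t) + 3K_2e^(-6t), z(t) = -K_1e^(6t) - 2K_2e^(-6t)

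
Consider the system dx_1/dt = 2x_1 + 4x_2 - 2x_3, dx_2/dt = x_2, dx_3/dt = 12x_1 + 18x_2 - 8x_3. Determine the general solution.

x_1(t) = c_1e^(-2t) + c_3e^(-4t), x_2(t) = c_2e^(t), x_3(t) = 2c_1e^(-2t) + 2c_2e^(t) + 3c_3e^(-4t)

Coefficient matrix A = [[2, 4, -2], [0, 1, 0], [12, 18, -8]].
det(A - λI) = 0 gives eigenvalues λ = -2, 1, -4.
For λ=-2: eigenvector (1,0,2).
For λ=1: eigenvector (0,1,2).
For λ=-4: eigenvector (1,0,3).
General solution: c_1e^(-2t)(1,0,2) + c_2e^(t)(0,1,2) + c_3e^(-4t)(1,0,3).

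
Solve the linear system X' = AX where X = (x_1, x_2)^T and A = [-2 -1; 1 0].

Coefficient matrix A = [[-2, -1], [1, 0]].
Characteristic polynomial det(A - λI) = λ^2 + 2λ + 1 = 0.
Single eigenvalue λ = -1 with algebraic multiplicity 2.
Eigenvector v = (-1,1); generalized eigenvector w with (A-λI)w=v is (1,0).
General solution: e^(-t)[c_1·v + c_2·(t·v + w)].

x_1(t) = -c_1e^(-t) - c_2te^(-t) + c_2e^(-t), x_2(t) = c_1e^(-t) + c_2te^(-t)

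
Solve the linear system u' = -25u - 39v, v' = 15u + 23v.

u(t) = -2K_1e^(-t)sin(3t) - 3K_1e^(-t)cos(3t) - 3K_2e^(-t)sin(3t) + 2K_2e^(-t)cos(3t), v(t) = K_1e^(-t)sin(3t) + 2K_1e^(-t)cos(3t) + 2K_2e^(-t)sin(3t) - K_2e^(-t)cos(3t)

Coefficient matrix A = [[-25, -39], [15, 23]].
Characteristic polynomial det(A - λI) = λ^2 + 2λ + 10 = 0.
Eigenvalues λ = -1 ± 3i (complex conjugate pair).
For λ=-1+3i: an eigenvector is (-3,2) - i(-2,1) = (-3 + 2i, 2 - i).
A real fundamental pair from Re and Im of e^((-1+3i)t)v: X_1 = e^(-t)(cos(3t)·(-3,2) + sin(3t)·(-2,1)), X_2 = e^(-t)(sin(3t)·(-3,2) - cos(3t)·(-2,1)).
General solution: K_1X_1 + K_2X_2.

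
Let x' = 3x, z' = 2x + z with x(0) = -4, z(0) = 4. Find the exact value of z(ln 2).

A = [[3,0],[2,1]]; eigenvalues λ = 1, 3.
Eigenvectors: (0,-1) for λ=1, (1,1) for λ=3.
From the initial condition, c_1 = -8, c_2 = -4.
z(ln 2) = (-8)(2^1)(-1) + (-4)(2^3)(1) = -16.

-16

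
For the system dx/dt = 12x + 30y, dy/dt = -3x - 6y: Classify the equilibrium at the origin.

unstable spiral

A = [[12,30],[-3,-6]]; det(A-λI) = λ^2 - 6λ + 18.
λ = 3 ± 3i: positive real part.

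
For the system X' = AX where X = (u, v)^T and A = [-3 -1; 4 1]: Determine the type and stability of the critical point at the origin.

A = [[-3,-1],[4,1]]; det(A-λI) = λ^2 + 2λ + 1.
repeated λ = -1 with a single eigenvector.

stable improper node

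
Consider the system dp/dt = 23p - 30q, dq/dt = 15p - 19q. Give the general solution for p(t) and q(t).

p(t) = 3K_1e^(2t)sin(3t) - K_1e^(2t)cos(3t) - K_2e^(2t)sin(3t) - 3K_2e^(2t)cos(3t), q(t) = 2K_1e^(2t)sin(3t) - K_1e^(2t)cos(3t) - K_2e^(2t)sin(3t) - 2K_2e^(2t)cos(3t)

Coefficient matrix A = [[23, -30], [15, -19]].
Characteristic polynomial det(A - λI) = λ^2 - 4λ + 13 = 0.
Eigenvalues λ = 2 ± 3i (complex conjugate pair).
For λ=2+3i: an eigenvector is (-1,-1) - i(3,2) = (-1 - 3i, -1 - 2i).
A real fundamental pair from Re and Im of e^((2+3i)t)v: X_1 = e^(2t)(cos(3t)·(-1,-1) + sin(3t)·(3,2)), X_2 = e^(2t)(sin(3t)·(-1,-1) - cos(3t)·(3,2)).
General solution: K_1X_1 + K_2X_2.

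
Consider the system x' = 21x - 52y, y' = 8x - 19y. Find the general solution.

Coefficient matrix A = [[21, -52], [8, -19]].
Characteristic polynomial det(A - λI) = λ^2 - 2λ + 17 = 0.
Eigenvalues λ = 1 ± 4i (complex conjugate pair).
For λ=1+4i: an eigenvector is (2,1) - i(-3,-1) = (2 + 3i, 1 + i).
A real fundamental pair from Re and Im of e^((1+4i)t)v: X_1 = e^(t)(cos(4t)·(2,1) + sin(4t)·(-3,-1)), X_2 = e^(t)(sin(4t)·(2,1) - cos(4t)·(-3,-1)).
General solution: K_1X_1 + K_2X_2.

x(t) = -3K_1e^(t)sin(4t) + 2K_1e^(t)cos(4t) + 2K_2e^(t)sin(4t) + 3K_2e^(t)cos(4t), y(t) = -K_1e^(t)sin(4t) + K_1e^(t)cos(4t) + K_2e^(t)sin(4t) + K_2e^(t)cos(4t)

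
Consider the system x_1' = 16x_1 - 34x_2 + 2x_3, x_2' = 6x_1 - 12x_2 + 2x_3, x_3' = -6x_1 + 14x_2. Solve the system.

x_1(t) = 3c_1e^(4t) - 2c_2e^(-2t) + 5c_3e^(2t), x_2(t) = c_1e^(4t) - c_2e^(-2t) + 2c_3e^(2t), x_3(t) = -c_1e^(4t) + c_2e^(-2t) - c_3e^(2t)

Coefficient matrix A = [[16, -34, 2], [6, -12, 2], [-6, 14, 0]].
det(A - λI) = 0 gives eigenvalues λ = 4, -2, 2.
For λ=4: eigenvector (3,1,-1).
For λ=-2: eigenvector (-2,-1,1).
For λ=2: eigenvector (5,2,-1).
General solution: c_1e^(4t)(3,1,-1) + c_2e^(-2t)(-2,-1,1) + c_3e^(2t)(5,2,-1).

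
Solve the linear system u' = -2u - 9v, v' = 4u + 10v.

Coefficient matrix A = [[-2, -9], [4, 10]].
Characteristic polynomial det(A - λI) = λ^2 - 8λ + 16 = 0.
Single eigenvalue λ = 4 with algebraic multiplicity 2.
Eigenvector v = (3,-2); generalized eigenvector w with (A-λI)w=v is (1,-1).
General solution: e^(4t)[K_1·v + K_2·(t·v + w)].

u(t) = 3K_1e^(4t) + 3K_2te^(4t) + K_2e^(4t), v(t) = -2K_1e^(4t) - 2K_2te^(4t) - K_2e^(4t)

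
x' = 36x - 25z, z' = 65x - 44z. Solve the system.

x(t) = 2C_1e^(-4t)sin(5t) - C_1e^(-4t)cos(5t) - C_2e^(-4t)sin(5t) - 2C_2e^(-4t)cos(5t), z(t) = 3C_1e^(-4t)sin(5t) - 2C_1e^(-4t)cos(5t) - 2C_2e^(-4t)sin(5t) - 3C_2e^(-4t)cos(5t)

Coefficient matrix A = [[36, -25], [65, -44]].
Characteristic polynomial det(A - λI) = λ^2 + 8λ + 41 = 0.
Eigenvalues λ = -4 ± 5i (complex conjugate pair).
For λ=-4+5i: an eigenvector is (-1,-2) - i(2,3) = (-1 - 2i, -2 - 3i).
A real fundamental pair from Re and Im of e^((-4+5i)t)v: X_1 = e^(-4t)(cos(5t)·(-1,-2) + sin(5t)·(2,3)), X_2 = e^(-4t)(sin(5t)·(-1,-2) - cos(5t)·(2,3)).
General solution: C_1X_1 + C_2X_2.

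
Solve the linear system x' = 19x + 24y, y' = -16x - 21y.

x(t) = -c_1e^(-5t) + 3c_2e^(3t), y(t) = c_1e^(-5t) - 2c_2e^(3t)

Coefficient matrix A = [[19, 24], [-16, -21]].
Characteristic polynomial det(A - λI) = λ^2 + 2λ - 15 = 0.
Eigenvalues λ = -5, 3.
For λ=-5: (A-λI) row 1 is [24, 24], so an eigenvector is (-1, 1).
For λ=3: (A-λI) row 1 is [16, 24], so an eigenvector is (3, -2).
General solution: c_1e^(-5t)(-1,1) + c_2e^(3t)(3,-2).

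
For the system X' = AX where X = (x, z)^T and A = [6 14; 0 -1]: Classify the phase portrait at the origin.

saddle

A = [[6,14],[0,-1]]; det(A-λI) = λ^2 - 5λ - 6.
λ = 6, -1: opposite signs.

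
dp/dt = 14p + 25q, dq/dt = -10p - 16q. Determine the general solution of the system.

p(t) = C_1e^(-t)sin(5t) + 2C_1e^(-t)cos(5t) + 2C_2e^(-t)sin(5t) - C_2e^(-t)cos(5t), q(t) = -C_1e^(-t)sin(5t) - C_1e^(-t)cos(5t) - C_2e^(-t)sin(5t) + C_2e^(-t)cos(5t)

Coefficient matrix A = [[14, 25], [-10, -16]].
Characteristic polynomial det(A - λI) = λ^2 + 2λ + 26 = 0.
Eigenvalues λ = -1 ± 5i (complex conjugate pair).
For λ=-1+5i: an eigenvector is (2,-1) - i(1,-1) = (2 - i, -1 + i).
A real fundamental pair from Re and Im of e^((-1+5i)t)v: X_1 = e^(-t)(cos(5t)·(2,-1) + sin(5t)·(1,-1)), X_2 = e^(-t)(sin(5t)·(2,-1) - cos(5t)·(1,-1)).
General solution: C_1X_1 + C_2X_2.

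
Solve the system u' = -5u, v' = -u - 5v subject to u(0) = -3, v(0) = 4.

u(t) = -3e^(-5t), v(t) = 3te^(-5t) + 4e^(-5t)

Coefficient matrix A = [[-5, 0], [-1, -5]].
Characteristic polynomial det(A - λI) = λ^2 + 10λ + 25 = 0.
Single eigenvalue λ = -5 with algebraic multiplicity 2.
Eigenvector v = (0,-1); generalized eigenvector w with (A-λI)w=v is (1,-2).
General solution: e^(-5t)[K_1·v + K_2·(t·v + w)].
Applying u(0)=-3, v(0)=4 gives K_1=2, K_2=-3.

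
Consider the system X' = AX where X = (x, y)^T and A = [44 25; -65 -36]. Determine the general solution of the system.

x(t) = C_1e^(4t)sin(5t) + 2C_1e^(4t)cos(5t) + 2C_2e^(4t)sin(5t) - C_2e^(4t)cos(5t), y(t) = -2C_1e^(4t)sin(5t) - 3C_1e^(4t)cos(5t) - 3C_2e^(4t)sin(5t) + 2C_2e^(4t)cos(5t)

Coefficient matrix A = [[44, 25], [-65, -36]].
Characteristic polynomial det(A - λI) = λ^2 - 8λ + 41 = 0.
Eigenvalues λ = 4 ± 5i (complex conjugate pair).
For λ=4+5i: an eigenvector is (2,-3) - i(1,-2) = (2 - i, -3 + 2i).
A real fundamental pair from Re and Im of e^((4+5i)t)v: X_1 = e^(4t)(cos(5t)·(2,-3) + sin(5t)·(1,-2)), X_2 = e^(4t)(sin(5t)·(2,-3) - cos(5t)·(1,-2)).
General solution: C_1X_1 + C_2X_2.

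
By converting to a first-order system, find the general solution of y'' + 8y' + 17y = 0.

Let x_1 = y, x_2 = y'. Then x_1' = x_2 and x_2' = -17x_1 - 8x_2.
A = [[0,1],[-17,-8]]; det(A-λI) = λ^2 + 8λ + 17.
Eigenvalues λ = -4 ± i.

y(t) = K_1e^(-4t)cos(t) + K_2e^(-4t)sin(t)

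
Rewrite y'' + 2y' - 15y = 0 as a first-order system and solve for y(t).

Let x_1 = y, x_2 = y'. Then x_1' = x_2 and x_2' = 15x_1 - 2x_2.
A = [[0,1],[15,-2]]; det(A-λI) = λ^2 + 2λ - 15.
Eigenvalues λ = -5, 3 with eigenvectors (1,-5), (1,3).

y(t) = C_1e^(-5t) + C_2e^(3t)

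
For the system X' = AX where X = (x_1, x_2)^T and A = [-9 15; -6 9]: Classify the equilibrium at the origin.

A = [[-9,15],[-6,9]]; det(A-λI) = λ^2 + 9.
λ = 0 ± 3i: zero real part.

center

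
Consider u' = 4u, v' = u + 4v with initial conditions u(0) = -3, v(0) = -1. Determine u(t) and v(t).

Coefficient matrix A = [[4, 0], [1, 4]].
Characteristic polynomial det(A - λI) = λ^2 - 8λ + 16 = 0.
Single eigenvalue λ = 4 with algebraic multiplicity 2.
Eigenvector v = (0,1); generalized eigenvector w with (A-λI)w=v is (1,-3).
General solution: e^(4t)[C_1·v + C_2·(t·v + w)].
Applying u(0)=-3, v(0)=-1 gives C_1=-10, C_2=-3.

u(t) = -3e^(4t), v(t) = -3te^(4t) - e^(4t)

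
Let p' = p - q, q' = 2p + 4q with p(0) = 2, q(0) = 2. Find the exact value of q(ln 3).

A = [[1,-1],[2,4]]; eigenvalues λ = 3, 2.
Eigenvectors: (1,-2) for λ=3, (1,-1) for λ=2.
From the initial condition, c_1 = -4, c_2 = 6.
q(ln 3) = (-4)(3^3)(-2) + (6)(3^2)(-1) = 162.

162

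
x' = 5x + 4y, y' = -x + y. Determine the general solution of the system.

x(t) = -2K_1e^(3t) - 2K_2te^(3t) + K_2e^(3t), y(t) = K_1e^(3t) + K_2te^(3t) - K_2e^(3t)

Coefficient matrix A = [[5, 4], [-1, 1]].
Characteristic polynomial det(A - λI) = λ^2 - 6λ + 9 = 0.
Single eigenvalue λ = 3 with algebraic multiplicity 2.
Eigenvector v = (-2,1); generalized eigenvector w with (A-λI)w=v is (1,-1).
General solution: e^(3t)[K_1·v + K_2·(t·v + w)].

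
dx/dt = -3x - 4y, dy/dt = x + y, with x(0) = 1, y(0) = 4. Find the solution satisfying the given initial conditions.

x(t) = -18te^(-t) + e^(-t), y(t) = 9te^(-t) + 4e^(-t)

Coefficient matrix A = [[-3, -4], [1, 1]].
Characteristic polynomial det(A - λI) = λ^2 + 2λ + 1 = 0.
Single eigenvalue λ = -1 with algebraic multiplicity 2.
Eigenvector v = (2,-1); generalized eigenvector w with (A-λI)w=v is (3,-2).
General solution: e^(-t)[K_1·v + K_2·(t·v + w)].
Applying x(0)=1, y(0)=4 gives K_1=14, K_2=-9.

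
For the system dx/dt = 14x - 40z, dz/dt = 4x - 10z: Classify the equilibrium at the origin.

A = [[14,-40],[4,-10]]; det(A-λI) = λ^2 - 4λ + 20.
λ = 2 ± 4i: positive real part.

unstable spiral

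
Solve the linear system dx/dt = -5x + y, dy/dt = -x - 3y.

Coefficient matrix A = [[-5, 1], [-1, -3]].
Characteristic polynomial det(A - λI) = λ^2 + 8λ + 16 = 0.
Single eigenvalue λ = -4 with algebraic multiplicity 2.
Eigenvector v = (1,1); generalized eigenvector w with (A-λI)w=v is (-2,-1).
General solution: e^(-4t)[C_1·v + C_2·(t·v + w)].

x(t) = C_1e^(-4t) + C_2te^(-4t) - 2C_2e^(-4t), y(t) = C_1e^(-4t) + C_2te^(-4t) - C_2e^(-4t)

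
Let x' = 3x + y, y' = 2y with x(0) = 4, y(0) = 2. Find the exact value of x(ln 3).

A = [[3,1],[0,2]]; eigenvalues λ = 2, 3.
Eigenvectors: (1,-1) for λ=2, (1,0) for λ=3.
From the initial condition, c_1 = -2, c_2 = 6.
x(ln 3) = (-2)(3^2)(1) + (6)(3^3)(1) = 144.

144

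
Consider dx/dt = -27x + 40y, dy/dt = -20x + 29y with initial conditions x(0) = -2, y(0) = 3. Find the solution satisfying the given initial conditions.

x(t) = 44e^(t)sin(4t) - 2e^(t)cos(4t), y(t) = 31e^(t)sin(4t) + 3e^(t)cos(4t)

Coefficient matrix A = [[-27, 40], [-20, 29]].
Characteristic polynomial det(A - λI) = λ^2 - 2λ + 17 = 0.
Eigenvalues λ = 1 ± 4i (complex conjugate pair).
For λ=1+4i: an eigenvector is (-3,-2) - i(1,1) = (-3 - i, -2 - i).
A real fundamental pair from Re and Im of e^((1+4i)t)v: X_1 = e^(t)(cos(4t)·(-3,-2) + sin(4t)·(1,1)), X_2 = e^(t)(sin(4t)·(-3,-2) - cos(4t)·(1,1)).
General solution: K_1X_1 + K_2X_2.
Applying x(0)=-2, y(0)=3 gives K_1=5, K_2=-13.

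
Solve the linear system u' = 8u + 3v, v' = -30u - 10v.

Coefficient matrix A = [[8, 3], [-30, -10]].
Characteristic polynomial det(A - λI) = λ^2 + 2λ + 10 = 0.
Eigenvalues λ = -1 ± 3i (complex conjugate pair).
For λ=-1+3i: an eigenvector is (0,-1) - i(-1,3) = (0 + i, -1 - 3i).
A real fundamental pair from Re and Im of e^((-1+3i)t)v: X_1 = e^(-t)(cos(3t)·(0,-1) + sin(3t)·(-1,3)), X_2 = e^(-t)(sin(3t)·(0,-1) - cos(3t)·(-1,3)).
General solution: C_1X_1 + C_2X_2.

u(t) = -C_1e^(-t)sin(3t) + C_2e^(-t)cos(3t), v(t) = 3C_1e^(-t)sin(3t) - C_1e^(-t)cos(3t) - C_2e^(-t)sin(3t) - 3C_2e^(-t)cos(3t)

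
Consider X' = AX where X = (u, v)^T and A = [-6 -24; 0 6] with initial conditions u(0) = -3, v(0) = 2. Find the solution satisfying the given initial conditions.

u(t) = -4e^(6t) + e^(-6t), v(t) = 2e^(6t)

Coefficient matrix A = [[-6, -24], [0, 6]].
Characteristic polynomial det(A - λI) = λ^2 - 36 = 0.
Eigenvalues λ = -6, 6.
For λ=-6: (A-λI) row 1 is [0, -24], so an eigenvector is (-1, 0).
For λ=6: (A-λI) row 1 is [-12, -24], so an eigenvector is (-2, 1).
General solution: c_1e^(-6t)(-1,0) + c_2e^(6t)(-2,1).
Applying u(0)=-3, v(0)=2 gives c_1=-1, c_2=2.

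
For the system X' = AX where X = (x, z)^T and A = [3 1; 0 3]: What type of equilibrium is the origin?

A = [[3,1],[0,3]]; det(A-λI) = λ^2 - 6λ + 9.
repeated λ = 3 with a single eigenvector.

unstable improper node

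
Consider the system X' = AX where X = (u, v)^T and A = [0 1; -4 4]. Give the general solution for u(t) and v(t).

u(t) = -c_1e^(2t) - c_2te^(2t), v(t) = -2c_1e^(2t) - 2c_2te^(2t) - c_2e^(2t)

Coefficient matrix A = [[0, 1], [-4, 4]].
Characteristic polynomial det(A - λI) = λ^2 - 4λ + 4 = 0.
Single eigenvalue λ = 2 with algebraic multiplicity 2.
Eigenvector v = (-1,-2); generalized eigenvector w with (A-λI)w=v is (0,-1).
General solution: e^(2t)[c_1·v + c_2·(t·v + w)].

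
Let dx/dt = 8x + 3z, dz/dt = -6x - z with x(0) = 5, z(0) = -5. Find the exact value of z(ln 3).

A = [[8,3],[-6,-1]]; eigenvalues λ = 5, 2.
Eigenvectors: (1,-1) for λ=5, (1,-2) for λ=2.
From the initial condition, c_1 = 5, c_2 = 0.
z(ln 3) = (5)(3^5)(-1) + (0)(3^2)(-2) = -1215.

-1215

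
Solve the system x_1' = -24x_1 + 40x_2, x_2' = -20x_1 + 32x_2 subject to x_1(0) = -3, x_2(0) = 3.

x_1(t) = 51e^(4t)sin(4t) - 3e^(4t)cos(4t), x_2(t) = 36e^(4t)sin(4t) + 3e^(4t)cos(4t)

Coefficient matrix A = [[-24, 40], [-20, 32]].
Characteristic polynomial det(A - λI) = λ^2 - 8λ + 32 = 0.
Eigenvalues λ = 4 ± 4i (complex conjugate pair).
For λ=4+4i: an eigenvector is (-1,-1) - i(-3,-2) = (-1 + 3i, -1 + 2i).
A real fundamental pair from Re and Im of e^((4+4i)t)v: X_1 = e^(4t)(cos(4t)·(-1,-1) + sin(4t)·(-3,-2)), X_2 = e^(4t)(sin(4t)·(-1,-1) - cos(4t)·(-3,-2)).
General solution: c_1X_1 + c_2X_2.
Applying x_1(0)=-3, x_2(0)=3 gives c_1=-15, c_2=-6.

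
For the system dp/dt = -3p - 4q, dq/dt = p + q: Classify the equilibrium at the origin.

stable improper node

A = [[-3,-4],[1,1]]; det(A-λI) = λ^2 + 2λ + 1.
repeated λ = -1 with a single eigenvector.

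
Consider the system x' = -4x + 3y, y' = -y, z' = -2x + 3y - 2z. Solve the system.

Coefficient matrix A = [[-4, 3, 0], [0, -1, 0], [-2, 3, -2]].
det(A - λI) = 0 gives eigenvalues λ = -1, -4, -2.
For λ=-1: eigenvector (1,1,1).
For λ=-4: eigenvector (-1,0,-1).
For λ=-2: eigenvector (0,0,1).
General solution: C_1e^(-t)(1,1,1) + C_2e^(-4t)(-1,0,-1) + C_3e^(-2t)(0,0,1).

x(t) = C_1e^(-t) - C_2e^(-4t), y(t) = C_1e^(-t), z(t) = C_1e^(-t) - C_2e^(-4t) + C_3e^(-2t)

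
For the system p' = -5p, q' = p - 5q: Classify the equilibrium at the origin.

A = [[-5,0],[1,-5]]; det(A-λI) = λ^2 + 10λ + 25.
repeated λ = -5 with a single eigenvector.

stable improper node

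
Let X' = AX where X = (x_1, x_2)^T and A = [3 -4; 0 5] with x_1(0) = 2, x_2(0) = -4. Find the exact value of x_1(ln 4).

7808

A = [[3,-4],[0,5]]; eigenvalues λ = 3, 5.
Eigenvectors: (-1,0) for λ=3, (-2,1) for λ=5.
From the initial condition, c_1 = 6, c_2 = -4.
x_1(ln 4) = (6)(4^3)(-1) + (-4)(4^5)(-2) = 7808.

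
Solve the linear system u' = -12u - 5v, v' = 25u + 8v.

u(t) = c_1e^(-2t)sin(5t) - c_2e^(-2t)cos(5t), v(t) = -2c_1e^(-2t)sin(5t) - c_1e^(-2t)cos(5t) - c_2e^(-2t)sin(5t) + 2c_2e^(-2t)cos(5t)

Coefficient matrix A = [[-12, -5], [25, 8]].
Characteristic polynomial det(A - λI) = λ^2 + 4λ + 29 = 0.
Eigenvalues λ = -2 ± 5i (complex conjugate pair).
For λ=-2+5i: an eigenvector is (0,-1) - i(1,-2) = (0 - i, -1 + 2i).
A real fundamental pair from Re and Im of e^((-2+5i)t)v: X_1 = e^(-2t)(cos(5t)·(0,-1) + sin(5t)·(1,-2)), X_2 = e^(-2t)(sin(5t)·(0,-1) - cos(5t)·(1,-2)).
General solution: c_1X_1 + c_2X_2.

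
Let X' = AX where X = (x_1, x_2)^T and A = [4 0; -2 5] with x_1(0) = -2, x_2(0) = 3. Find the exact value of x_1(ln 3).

-162

A = [[4,0],[-2,5]]; eigenvalues λ = 4, 5.
Eigenvectors: (-1,-2) for λ=4, (0,1) for λ=5.
From the initial condition, c_1 = 2, c_2 = 7.
x_1(ln 3) = (2)(3^4)(-1) + (7)(3^5)(0) = -162.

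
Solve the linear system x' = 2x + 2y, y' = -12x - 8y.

x(t) = -K_1e^(-2t) - K_2e^(-4t), y(t) = 2K_1e^(-2t) + 3K_2e^(-4t)

Coefficient matrix A = [[2, 2], [-12, -8]].
Characteristic polynomial det(A - λI) = λ^2 + 6λ + 8 = 0.
Eigenvalues λ = -2, -4.
For λ=-2: (A-λI) row 1 is [4, 2], so an eigenvector is (-1, 2).
For λ=-4: (A-λI) row 1 is [6, 2], so an eigenvector is (-1, 3).
General solution: K_1e^(-2t)(-1,2) + K_2e^(-4t)(-1,3).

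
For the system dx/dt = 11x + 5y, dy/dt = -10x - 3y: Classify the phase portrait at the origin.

A = [[11,5],[-10,-3]]; det(A-λI) = λ^2 - 8λ + 17.
λ = 4 ± i: positive real part.

unstable spiral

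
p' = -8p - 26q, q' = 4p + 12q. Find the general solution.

Coefficient matrix A = [[-8, -26], [4, 12]].
Characteristic polynomial det(A - λI) = λ^2 - 4λ + 8 = 0.
Eigenvalues λ = 2 ± 2i (complex conjugate pair).
For λ=2+2i: an eigenvector is (-2,1) - i(-3,1) = (-2 + 3i, 1 - i).
A real fundamental pair from Re and Im of e^((2+2i)t)v: X_1 = e^(2t)(cos(2t)·(-2,1) + sin(2t)·(-3,1)), X_2 = e^(2t)(sin(2t)·(-2,1) - cos(2t)·(-3,1)).
General solution: c_1X_1 + c_2X_2.

p(t) = -3c_1e^(2t)sin(2t) - 2c_1e^(2t)cos(2t) - 2c_2e^(2t)sin(2t) + 3c_2e^(2t)cos(2t), q(t) = c_1e^(2t)sin(2t) + c_1e^(2t)cos(2t) + c_2e^(2t)sin(2t) - c_2e^(2t)cos(2t)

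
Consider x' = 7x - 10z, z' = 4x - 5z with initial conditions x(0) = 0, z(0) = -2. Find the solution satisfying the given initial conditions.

x(t) = 10e^(t)sin(2t), z(t) = 6e^(t)sin(2t) - 2e^(t)cos(2t)

Coefficient matrix A = [[7, -10], [4, -5]].
Characteristic polynomial det(A - λI) = λ^2 - 2λ + 5 = 0.
Eigenvalues λ = 1 ± 2i (complex conjugate pair).
For λ=1+2i: an eigenvector is (-2,-1) - i(-1,-1) = (-2 + i, -1 + i).
A real fundamental pair from Re and Im of e^((1+2i)t)v: X_1 = e^(t)(cos(2t)·(-2,-1) + sin(2t)·(-1,-1)), X_2 = e^(t)(sin(2t)·(-2,-1) - cos(2t)·(-1,-1)).
General solution: c_1X_1 + c_2X_2.
Applying x(0)=0, z(0)=-2 gives c_1=-2, c_2=-4.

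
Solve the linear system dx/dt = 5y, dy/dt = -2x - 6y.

Coefficient matrix A = [[0, 5], [-2, -6]].
Characteristic polynomial det(A - λI) = λ^2 + 6λ + 10 = 0.
Eigenvalues λ = -3 ± i (complex conjugate pair).
For λ=-3+i: an eigenvector is (2,-1) - i(1,-1) = (2 - i, -1 + i).
A real fundamental pair from Re and Im of e^((-3+i)t)v: X_1 = e^(-3t)(cos(t)·(2,-1) + sin(t)·(1,-1)), X_2 = e^(-3t)(sin(t)·(2,-1) - cos(t)·(1,-1)).
General solution: C_1X_1 + C_2X_2.

x(t) = C_1e^(-3t)sin(t) + 2C_1e^(-3t)cos(t) + 2C_2e^(-3t)sin(t) - C_2e^(-3t)cos(t), y(t) = -C_1e^(-3t)sin(t) - C_1e^(-3t)cos(t) - C_2e^(-3t)sin(t) + C_2e^(-3t)cos(t)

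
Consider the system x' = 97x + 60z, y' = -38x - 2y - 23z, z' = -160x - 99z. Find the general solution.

x(t) = 5K_1e^(t) - 3K_2e^(-3t), y(t) = -2K_1e^(t) + K_2e^(-3t) + K_3e^(-2t), z(t) = -8K_1e^(t) + 5K_2e^(-3t)

Coefficient matrix A = [[97, 0, 60], [-38, -2, -23], [-160, 0, -99]].
det(A - λI) = 0 gives eigenvalues λ = 1, -3, -2.
For λ=1: eigenvector (5,-2,-8).
For λ=-3: eigenvector (-3,1,5).
For λ=-2: eigenvector (0,1,0).
General solution: K_1e^(t)(5,-2,-8) + K_2e^(-3t)(-3,1,5) + K_3e^(-2t)(0,1,0).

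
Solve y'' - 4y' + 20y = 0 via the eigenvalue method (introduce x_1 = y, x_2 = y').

Let x_1 = y, x_2 = y'. Then x_1' = x_2 and x_2' = -20x_1 + 4x_2.
A = [[0,1],[-20,4]]; det(A-λI) = λ^2 - 4λ + 20.
Eigenvalues λ = 2 ± 4i.

y(t) = C_1e^(2t)cos(4t) + C_2e^(2t)sin(4t)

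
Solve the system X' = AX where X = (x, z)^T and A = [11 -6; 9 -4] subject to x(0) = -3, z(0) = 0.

Coefficient matrix A = [[11, -6], [9, -4]].
Characteristic polynomial det(A - λI) = λ^2 - 7λ + 10 = 0.
Eigenvalues λ = 5, 2.
For λ=5: (A-λI) row 1 is [6, -6], so an eigenvector is (1, 1).
For λ=2: (A-λI) row 1 is [9, -6], so an eigenvector is (-2, -3).
General solution: C_1e^(5t)(1,1) + C_2e^(2t)(-2,-3).
Applying x(0)=-3, z(0)=0 gives C_1=-9, C_2=-3.

x(t) = -9e^(5t) + 6e^(2t), z(t) = -9e^(5t) + 9e^(2t)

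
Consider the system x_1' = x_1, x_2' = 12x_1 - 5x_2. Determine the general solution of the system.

x_1(t) = -c_2e^(t), x_2(t) = -c_1e^(-5t) - 2c_2e^(t)

Coefficient matrix A = [[1, 0], [12, -5]].
Characteristic polynomial det(A - λI) = λ^2 + 4λ - 5 = 0.
Eigenvalues λ = -5, 1.
For λ=-5: (A-λI) row 1 is [6, 0], so an eigenvector is (0, -1).
For λ=1: (A-λI) row 2 is [12, -6], so an eigenvector is (-1, -2).
General solution: c_1e^(-5t)(0,-1) + c_2e^(t)(-1,-2).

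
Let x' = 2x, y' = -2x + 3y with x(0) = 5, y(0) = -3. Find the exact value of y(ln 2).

A = [[2,0],[-2,3]]; eigenvalues λ = 3, 2.
Eigenvectors: (0,1) for λ=3, (1,2) for λ=2.
From the initial condition, c_1 = -13, c_2 = 5.
y(ln 2) = (-13)(2^3)(1) + (5)(2^2)(2) = -64.

-64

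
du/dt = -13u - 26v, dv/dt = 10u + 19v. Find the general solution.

Coefficient matrix A = [[-13, -26], [10, 19]].
Characteristic polynomial det(A - λI) = λ^2 - 6λ + 13 = 0.
Eigenvalues λ = 3 ± 2i (complex conjugate pair).
For λ=3+2i: an eigenvector is (2,-1) - i(-3,2) = (2 + 3i, -1 - 2i).
A real fundamental pair from Re and Im of e^((3+2i)t)v: X_1 = e^(3t)(cos(2t)·(2,-1) + sin(2t)·(-3,2)), X_2 = e^(3t)(sin(2t)·(2,-1) - cos(2t)·(-3,2)).
General solution: C_1X_1 + C_2X_2.

u(t) = -3C_1e^(3t)sin(2t) + 2C_1e^(3t)cos(2t) + 2C_2e^(3t)sin(2t) + 3C_2e^(3t)cos(2t), v(t) = 2C_1e^(3t)sin(2t) - C_1e^(3t)cos(2t) - C_2e^(3t)sin(2t) - 2C_2e^(3t)cos(2t)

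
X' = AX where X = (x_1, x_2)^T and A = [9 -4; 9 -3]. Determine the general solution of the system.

x_1(t) = 2c_1e^(3t) + 2c_2te^(3t) - c_2e^(3t), x_2(t) = 3c_1e^(3t) + 3c_2te^(3t) - 2c_2e^(3t)

Coefficient matrix A = [[9, -4], [9, -3]].
Characteristic polynomial det(A - λI) = λ^2 - 6λ + 9 = 0.
Single eigenvalue λ = 3 with algebraic multiplicity 2.
Eigenvector v = (2,3); generalized eigenvector w with (A-λI)w=v is (-1,-2).
General solution: e^(3t)[c_1·v + c_2·(t·v + w)].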